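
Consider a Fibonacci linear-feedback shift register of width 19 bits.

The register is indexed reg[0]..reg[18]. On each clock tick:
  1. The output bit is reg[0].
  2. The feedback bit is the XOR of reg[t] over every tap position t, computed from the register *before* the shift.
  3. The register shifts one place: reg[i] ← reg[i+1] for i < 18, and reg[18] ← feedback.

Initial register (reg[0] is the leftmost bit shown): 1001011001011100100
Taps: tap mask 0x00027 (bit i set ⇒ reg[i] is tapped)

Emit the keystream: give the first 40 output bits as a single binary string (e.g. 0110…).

1001011001011100100001010000000011100111

k : reg_k → out_k, fb_k
0: 1001011001011100100 → 1, fb=0
1: 0010110010111001000 → 0, fb=0
2: 0101100101110010000 → 0, fb=1
3: 1011001011100100001 → 1, fb=0
4: 0110010111001000010 → 0, fb=1
5: 1100101110010000101 → 1, fb=0
6: 1001011100100001010 → 1, fb=0
7: 0010111001000010100 → 0, fb=0
8: 0101110010000101000 → 0, fb=0
9: 1011100100001010000 → 1, fb=0
10: 0111001000010100000 → 0, fb=0
11: 1110010000101000000 → 1, fb=0
12: 1100100001010000000 → 1, fb=0
13: 1001000010100000000 → 1, fb=1
14: 0010000101000000001 → 0, fb=1
15: 0100001010000000011 → 0, fb=1
16: 1000010100000000111 → 1, fb=0
17: 0000101000000001110 → 0, fb=0
18: 0001010000000011100 → 0, fb=1
19: 0010100000000111001 → 0, fb=1
20: 0101000000001110011 → 0, fb=1
21: 1010000000011100111 → 1, fb=0
22: 0100000000111001110 → 0, fb=1
23: 1000000001110011101 → 1, fb=1
24: 0000000011100111011 → 0, fb=0
25: 0000000111001110110 → 0, fb=0
26: 0000001110011101100 → 0, fb=0
27: 0000011100111011000 → 0, fb=1
28: 0000111001110110001 → 0, fb=1
29: 0001110011101100011 → 0, fb=1
30: 0011100111011000111 → 0, fb=1
31: 0111001110110001111 → 0, fb=0
32: 1110011101100011110 → 1, fb=0
33: 1100111011000111100 → 1, fb=1
34: 1001110110001111001 → 1, fb=0
35: 0011101100011110010 → 0, fb=1
36: 0111011000111100101 → 0, fb=1
37: 1110110001111001011 → 1, fb=0
38: 1101100011110010110 → 1, fb=0
39: 1011000111100101100 → 1, fb=0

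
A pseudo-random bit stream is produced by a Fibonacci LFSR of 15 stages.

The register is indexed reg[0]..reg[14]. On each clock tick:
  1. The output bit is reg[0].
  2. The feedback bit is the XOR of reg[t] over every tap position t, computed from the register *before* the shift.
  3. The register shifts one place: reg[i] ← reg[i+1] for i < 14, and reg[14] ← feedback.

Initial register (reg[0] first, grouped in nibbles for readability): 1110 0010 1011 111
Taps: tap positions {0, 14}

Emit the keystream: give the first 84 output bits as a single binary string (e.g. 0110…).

111000101011111010000110010101100000100011001000000111101110000000101001011111111001

tick  register→output (feedback)
  0  111000101011111→1 (0)
  1  110001010111110→1 (1)
  2  100010101111101→1 (0)
  3  000101011111010→0 (0)
  4  001010111110100→0 (0)
  5  010101111101000→0 (0)
  6  101011111010000→1 (1)
  7  010111110100001→0 (1)
  8  101111101000011→1 (0)
  9  011111010000110→0 (0)
 10  111110100001100→1 (1)
 11  111101000011001→1 (0)
 12  111010000110010→1 (1)
 13  110100001100101→1 (0)
 14  101000011001010→1 (1)
 15  010000110010101→0 (1)
 16  100001100101011→1 (0)
 17  000011001010110→0 (0)
 18  000110010101100→0 (0)
 19  001100101011000→0 (0)
 20  011001010110000→0 (0)
 21  110010101100000→1 (1)
 22  100101011000001→1 (0)
 23  001010110000010→0 (0)
 24  010101100000100→0 (0)
 25  101011000001000→1 (1)
 26  010110000010001→0 (1)
 27  101100000100011→1 (0)
 28  011000001000110→0 (0)
 29  110000010001100→1 (1)
 30  100000100011001→1 (0)
 31  000001000110010→0 (0)
 32  000010001100100→0 (0)
 33  000100011001000→0 (0)
 34  001000110010000→0 (0)
 35  010001100100000→0 (0)
 36  100011001000000→1 (1)
 37  000110010000001→0 (1)
 38  001100100000011→0 (1)
 39  011001000000111→0 (1)
 40  110010000001111→1 (0)
 41  100100000011110→1 (1)
 42  001000000111101→0 (1)
 43  010000001111011→0 (1)
 44  100000011110111→1 (0)
 45  000000111101110→0 (0)
 46  000001111011100→0 (0)
 47  000011110111000→0 (0)
 48  000111101110000→0 (0)
 49  001111011100000→0 (0)
 50  011110111000000→0 (0)
 51  111101110000000→1 (1)
 52  111011100000001→1 (0)
 53  110111000000010→1 (1)
 54  101110000000101→1 (0)
 55  011100000001010→0 (0)
 56  111000000010100→1 (1)
 57  110000000101001→1 (0)
 58  100000001010010→1 (1)
 59  000000010100101→0 (1)
 60  000000101001011→0 (1)
 61  000001010010111→0 (1)
 62  000010100101111→0 (1)
 63  000101001011111→0 (1)
 64  001010010111111→0 (1)
 65  010100101111111→0 (1)
 66  101001011111111→1 (0)
 67  010010111111110→0 (0)
 68  100101111111100→1 (1)
 69  001011111111001→0 (1)
 70  010111111110011→0 (1)
 71  101111111100111→1 (0)
 72  011111111001110→0 (0)
 73  111111110011100→1 (1)
 74  111111100111001→1 (0)
 75  111111001110010→1 (1)
 76  111110011100101→1 (0)
 77  111100111001010→1 (1)
 78  111001110010101→1 (0)
 79  110011100101010→1 (1)
 80  100111001010101→1 (0)
 81  001110010101010→0 (0)
 82  011100101010100→0 (0)
 83  111001010101000→1 (1)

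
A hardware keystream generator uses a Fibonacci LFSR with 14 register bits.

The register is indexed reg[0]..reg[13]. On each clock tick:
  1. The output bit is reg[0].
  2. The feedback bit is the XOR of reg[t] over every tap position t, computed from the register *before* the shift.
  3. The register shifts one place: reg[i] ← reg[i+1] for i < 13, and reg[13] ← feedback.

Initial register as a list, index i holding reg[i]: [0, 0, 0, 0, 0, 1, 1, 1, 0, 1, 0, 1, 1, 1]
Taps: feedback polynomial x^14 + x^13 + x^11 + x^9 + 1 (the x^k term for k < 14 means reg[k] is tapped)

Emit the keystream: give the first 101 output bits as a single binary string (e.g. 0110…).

k : reg_k → out_k, fb_k
0: 00000111010111 → 0, fb=1
1: 00001110101111 → 0, fb=0
2: 00011101011110 → 0, fb=0
3: 00111010111100 → 0, fb=0
4: 01110101111000 → 0, fb=1
5: 11101011110001 → 1, fb=1
6: 11010111100011 → 1, fb=0
7: 10101111000110 → 1, fb=0
8: 01011110001100 → 0, fb=1
9: 10111100011001 → 1, fb=1
10: 01111000110011 → 0, fb=0
11: 11110001100110 → 1, fb=0
12: 11100011001100 → 1, fb=0
13: 11000110011000 → 1, fb=0
14: 10001100110000 → 1, fb=0
15: 00011001100000 → 0, fb=0
16: 00110011000000 → 0, fb=0
17: 01100110000000 → 0, fb=0
18: 11001100000000 → 1, fb=1
19: 10011000000001 → 1, fb=0
20: 00110000000010 → 0, fb=0
21: 01100000000100 → 0, fb=1
22: 11000000001001 → 1, fb=0
23: 10000000010010 → 1, fb=0
24: 00000000100100 → 0, fb=1
25: 00000001001001 → 0, fb=1
26: 00000010010011 → 0, fb=0
27: 00000100100110 → 0, fb=1
28: 00001001001101 → 0, fb=0
29: 00010010011010 → 0, fb=1
30: 00100100110101 → 0, fb=1
31: 01001001101011 → 0, fb=1
32: 10010011010111 → 1, fb=0
33: 00100110101110 → 0, fb=1
34: 01001101011101 → 0, fb=1
35: 10011010111011 → 1, fb=1
36: 00110101110111 → 0, fb=1
37: 01101011101111 → 0, fb=0
38: 11010111011110 → 1, fb=1
39: 10101110111101 → 1, fb=0
40: 01011101111010 → 0, fb=1
41: 10111011110101 → 1, fb=0
42: 01110111101010 → 0, fb=0
43: 11101111010100 → 1, fb=1
44: 11011110101001 → 1, fb=0
45: 10111101010010 → 1, fb=0
46: 01111010100100 → 0, fb=1
47: 11110101001001 → 1, fb=0
48: 11101010010010 → 1, fb=0
49: 11010100100100 → 1, fb=0
50: 10101001001000 → 1, fb=1
51: 01010010010001 → 0, fb=0
52: 10100100100010 → 1, fb=1
53: 01001001000101 → 0, fb=0
54: 10010010001010 → 1, fb=1
55: 00100100010101 → 0, fb=1
56: 01001000101011 → 0, fb=1
57: 10010001010111 → 1, fb=0
58: 00100010101110 → 0, fb=1
59: 01000101011101 → 0, fb=1
60: 10001010111011 → 1, fb=1
61: 00010101110111 → 0, fb=1
62: 00101011101111 → 0, fb=0
63: 01010111011110 → 0, fb=0
64: 10101110111100 → 1, fb=1
65: 01011101111001 → 0, fb=0
66: 10111011110010 → 1, fb=0
67: 01110111100100 → 0, fb=1
68: 11101111001001 → 1, fb=0
69: 11011110010010 → 1, fb=0
70: 10111100100100 → 1, fb=0
71: 01111001001000 → 0, fb=0
72: 11110010010000 → 1, fb=0
73: 11100100100000 → 1, fb=1
74: 11001001000001 → 1, fb=0
75: 10010010000010 → 1, fb=1
76: 00100100000101 → 0, fb=0
77: 01001000001010 → 0, fb=0
78: 10010000010100 → 1, fb=1
79: 00100000101001 → 0, fb=1
80: 01000001010011 → 0, fb=0
81: 10000010100110 → 1, fb=0
82: 00000101001100 → 0, fb=1
83: 00001010011001 → 0, fb=0
84: 00010100110010 → 0, fb=1
85: 00101001100101 → 0, fb=0
86: 01010011001010 → 0, fb=0
87: 10100110010100 → 1, fb=1
88: 01001100101001 → 0, fb=1
89: 10011001010011 → 1, fb=1
90: 00110010100111 → 0, fb=0
91: 01100101001110 → 0, fb=1
92: 11001010011101 → 1, fb=0
93: 10010100111010 → 1, fb=0
94: 00101001110100 → 0, fb=0
95: 01010011101000 → 0, fb=0
96: 10100111010000 → 1, fb=0
97: 01001110100000 → 0, fb=0
98: 10011101000000 → 1, fb=1
99: 00111010000001 → 0, fb=1
100: 01110100000011 → 0, fb=1

00000111010111100011001100000000100100110101110111101010010010001010111011110010010000010100110010100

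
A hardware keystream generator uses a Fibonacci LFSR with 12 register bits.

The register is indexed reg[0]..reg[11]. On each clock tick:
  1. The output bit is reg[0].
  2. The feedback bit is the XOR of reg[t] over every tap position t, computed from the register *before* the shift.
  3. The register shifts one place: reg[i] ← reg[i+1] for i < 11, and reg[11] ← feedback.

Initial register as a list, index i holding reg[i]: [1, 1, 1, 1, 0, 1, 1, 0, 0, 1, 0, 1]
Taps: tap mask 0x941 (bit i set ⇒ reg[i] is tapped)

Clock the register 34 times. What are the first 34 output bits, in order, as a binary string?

k : reg_k → out_k, fb_k
0: 111101100101 → 1, fb=1
1: 111011001011 → 1, fb=1
2: 110110010111 → 1, fb=0
3: 101100101110 → 1, fb=1
4: 011001011101 → 0, fb=0
5: 110010111010 → 1, fb=1
6: 100101110101 → 1, fb=1
7: 001011101011 → 0, fb=1
8: 010111010111 → 0, fb=1
9: 101110101111 → 1, fb=0
10: 011101011110 → 0, fb=1
11: 111010111101 → 1, fb=0
12: 110101111010 → 1, fb=1
13: 101011110101 → 1, fb=1
14: 010111101011 → 0, fb=1
15: 101111010111 → 1, fb=0
16: 011110101110 → 0, fb=0
17: 111101011100 → 1, fb=0
18: 111010111000 → 1, fb=1
19: 110101110001 → 1, fb=1
20: 101011100011 → 1, fb=1
21: 010111000111 → 0, fb=1
22: 101110001111 → 1, fb=1
23: 011100011111 → 0, fb=0
24: 111000111110 → 1, fb=1
25: 110001111101 → 1, fb=0
26: 100011111010 → 1, fb=1
27: 000111110101 → 0, fb=0
28: 001111101010 → 0, fb=0
29: 011111010100 → 0, fb=0
30: 111110101000 → 1, fb=1
31: 111101010001 → 1, fb=0
32: 111010100010 → 1, fb=0
33: 110101000100 → 1, fb=1

1111011001011101011110101110001111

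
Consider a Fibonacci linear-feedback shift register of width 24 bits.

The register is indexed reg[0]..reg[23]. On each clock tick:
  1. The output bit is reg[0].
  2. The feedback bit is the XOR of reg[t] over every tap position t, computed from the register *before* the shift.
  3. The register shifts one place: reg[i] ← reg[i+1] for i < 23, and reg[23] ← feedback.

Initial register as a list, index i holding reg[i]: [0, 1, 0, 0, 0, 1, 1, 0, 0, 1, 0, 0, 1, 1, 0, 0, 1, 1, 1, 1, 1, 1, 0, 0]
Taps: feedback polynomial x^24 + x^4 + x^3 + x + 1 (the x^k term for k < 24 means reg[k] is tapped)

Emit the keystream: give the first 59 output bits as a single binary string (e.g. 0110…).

01000110010011001111110010011100011111010010100010000000101

step | reg (before) | out | fb
   0 | 010001100100110011111100 | 0 | 1
   1 | 100011001001100111111001 | 1 | 0
   2 | 000110010011001111110010 | 0 | 0
   3 | 001100100110011111100100 | 0 | 1
   4 | 011001001100111111001001 | 0 | 1
   5 | 110010011001111110010011 | 1 | 1
   6 | 100100110011111100100111 | 1 | 0
   7 | 001001100111111001001110 | 0 | 0
   8 | 010011001111110010011100 | 0 | 0
   9 | 100110011111100100111000 | 1 | 1
  10 | 001100111111001001110001 | 0 | 1
  11 | 011001111110010011100011 | 0 | 1
  12 | 110011111100100111000111 | 1 | 1
  13 | 100111111001001110001111 | 1 | 1
  14 | 001111110010011100011111 | 0 | 0
  15 | 011111100100111000111110 | 0 | 1
  16 | 111111001001110001111101 | 1 | 0
  17 | 111110010011100011111010 | 1 | 0
  18 | 111100100111000111110100 | 1 | 1
  19 | 111001001110001111101001 | 1 | 0
  20 | 110010011100011111010010 | 1 | 1
  21 | 100100111000111110100101 | 1 | 0
  22 | 001001110001111101001010 | 0 | 0
  23 | 010011100011111010010100 | 0 | 0
  24 | 100111000111110100101000 | 1 | 1
  25 | 001110001111101001010001 | 0 | 0
  26 | 011100011111010010100010 | 0 | 0
  27 | 111000111110100101000100 | 1 | 0
  28 | 110001111101001010001000 | 1 | 0
  29 | 100011111010010100010000 | 1 | 0
  30 | 000111110100101000100000 | 0 | 0
  31 | 001111101001010001000000 | 0 | 0
  32 | 011111010010100010000000 | 0 | 1
  33 | 111110100101000100000001 | 1 | 0
  34 | 111101001010001000000010 | 1 | 1
  35 | 111010010100010000000101 | 1 | 1
  36 | 110100101000100000001011 | 1 | 1
  37 | 101001010001000000010111 | 1 | 1
  38 | 010010100010000000101111 | 0 | 0
  39 | 100101000100000001011110 | 1 | 0
  40 | 001010001000000010111100 | 0 | 1
  41 | 010100010000000101111001 | 0 | 0
  42 | 101000100000001011110010 | 1 | 1
  43 | 010001000000010111100101 | 0 | 1
  44 | 100010000000101111001011 | 1 | 0
  45 | 000100000001011110010110 | 0 | 1
  46 | 001000000010111100101101 | 0 | 0
  47 | 010000000101111001011010 | 0 | 1
  48 | 100000001011110010110101 | 1 | 1
  49 | 000000010111100101101011 | 0 | 0
  50 | 000000101111001011010110 | 0 | 0
  51 | 000001011110010110101100 | 0 | 0
  52 | 000010111100101101011000 | 0 | 1
  53 | 000101111001011010110001 | 0 | 1
  54 | 001011110010110101100011 | 0 | 1
  55 | 010111100101101011000111 | 0 | 1
  56 | 101111001011010110001111 | 1 | 1
  57 | 011110010110101100011111 | 0 | 1
  58 | 111100101101011000111111 | 1 | 1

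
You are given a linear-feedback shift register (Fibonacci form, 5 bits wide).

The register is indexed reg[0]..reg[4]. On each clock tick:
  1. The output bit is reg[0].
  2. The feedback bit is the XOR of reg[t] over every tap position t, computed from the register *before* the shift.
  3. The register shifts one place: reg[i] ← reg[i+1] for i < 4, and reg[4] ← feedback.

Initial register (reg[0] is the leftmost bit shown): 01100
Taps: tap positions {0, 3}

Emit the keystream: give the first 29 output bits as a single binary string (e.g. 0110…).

01100011111001101001000010101

tick  register→output (feedback)
  0  01100→0 (0)
  1  11000→1 (1)
  2  10001→1 (1)
  3  00011→0 (1)
  4  00111→0 (1)
  5  01111→0 (1)
  6  11111→1 (0)
  7  11110→1 (0)
  8  11100→1 (1)
  9  11001→1 (1)
 10  10011→1 (0)
 11  00110→0 (1)
 12  01101→0 (0)
 13  11010→1 (0)
 14  10100→1 (1)
 15  01001→0 (0)
 16  10010→1 (0)
 17  00100→0 (0)
 18  01000→0 (0)
 19  10000→1 (1)
 20  00001→0 (0)
 21  00010→0 (1)
 22  00101→0 (0)
 23  01010→0 (1)
 24  10101→1 (1)
 25  01011→0 (1)
 26  10111→1 (0)
 27  01110→0 (1)
 28  11101→1 (1)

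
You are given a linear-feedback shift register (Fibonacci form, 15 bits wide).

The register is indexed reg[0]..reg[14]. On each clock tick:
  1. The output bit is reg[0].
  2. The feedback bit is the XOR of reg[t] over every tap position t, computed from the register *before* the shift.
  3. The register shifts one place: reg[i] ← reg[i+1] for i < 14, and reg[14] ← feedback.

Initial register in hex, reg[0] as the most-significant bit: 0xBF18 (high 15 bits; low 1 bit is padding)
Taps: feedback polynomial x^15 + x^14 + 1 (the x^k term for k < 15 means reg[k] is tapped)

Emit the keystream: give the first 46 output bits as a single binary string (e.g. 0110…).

1011111100011001101010111101110110011010110100

tick  register→output (feedback)
  0  101111110001100→1 (1)
  1  011111100011001→0 (1)
  2  111111000110011→1 (0)
  3  111110001100110→1 (1)
  4  111100011001101→1 (0)
  5  111000110011010→1 (1)
  6  110001100110101→1 (0)
  7  100011001101010→1 (1)
  8  000110011010101→0 (1)
  9  001100110101011→0 (1)
 10  011001101010111→0 (1)
 11  110011010101111→1 (0)
 12  100110101011110→1 (1)
 13  001101010111101→0 (1)
 14  011010101111011→0 (1)
 15  110101011110111→1 (0)
 16  101010111101110→1 (1)
 17  010101111011101→0 (1)
 18  101011110111011→1 (0)
 19  010111101110110→0 (0)
 20  101111011101100→1 (1)
 21  011110111011001→0 (1)
 22  111101110110011→1 (0)
 23  111011101100110→1 (1)
 24  110111011001101→1 (0)
 25  101110110011010→1 (1)
 26  011101100110101→0 (1)
 27  111011001101011→1 (0)
 28  110110011010110→1 (1)
 29  101100110101101→1 (0)
 30  011001101011010→0 (0)
 31  110011010110100→1 (1)
 32  100110101101001→1 (0)
 33  001101011010010→0 (0)
 34  011010110100100→0 (0)
 35  110101101001000→1 (1)
 36  101011010010001→1 (0)
 37  010110100100010→0 (0)
 38  101101001000100→1 (1)
 39  011010010001001→0 (1)
 40  110100100010011→1 (0)
 41  101001000100110→1 (1)
 42  010010001001101→0 (1)
 43  100100010011011→1 (0)
 44  001000100110110→0 (0)
 45  010001001101100→0 (0)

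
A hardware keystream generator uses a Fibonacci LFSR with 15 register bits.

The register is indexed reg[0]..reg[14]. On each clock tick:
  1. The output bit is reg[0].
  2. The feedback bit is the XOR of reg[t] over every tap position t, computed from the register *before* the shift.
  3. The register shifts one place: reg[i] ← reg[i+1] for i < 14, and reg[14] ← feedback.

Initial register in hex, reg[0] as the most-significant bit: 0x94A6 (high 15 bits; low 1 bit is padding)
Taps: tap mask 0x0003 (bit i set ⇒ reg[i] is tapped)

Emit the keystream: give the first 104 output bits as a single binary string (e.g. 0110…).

10010100101001110111101111010011000110001110101001010010011111011110110100001100011011100010100101100100

k : reg_k → out_k, fb_k
0: 100101001010011 → 1, fb=1
1: 001010010100111 → 0, fb=0
2: 010100101001110 → 0, fb=1
3: 101001010011101 → 1, fb=1
4: 010010100111011 → 0, fb=1
5: 100101001110111 → 1, fb=1
6: 001010011101111 → 0, fb=0
7: 010100111011110 → 0, fb=1
8: 101001110111101 → 1, fb=1
9: 010011101111011 → 0, fb=1
10: 100111011110111 → 1, fb=1
11: 001110111101111 → 0, fb=0
12: 011101111011110 → 0, fb=1
13: 111011110111101 → 1, fb=0
14: 110111101111010 → 1, fb=0
15: 101111011110100 → 1, fb=1
16: 011110111101001 → 0, fb=1
17: 111101111010011 → 1, fb=0
18: 111011110100110 → 1, fb=0
19: 110111101001100 → 1, fb=0
20: 101111010011000 → 1, fb=1
21: 011110100110001 → 0, fb=1
22: 111101001100011 → 1, fb=0
23: 111010011000110 → 1, fb=0
24: 110100110001100 → 1, fb=0
25: 101001100011000 → 1, fb=1
26: 010011000110001 → 0, fb=1
27: 100110001100011 → 1, fb=1
28: 001100011000111 → 0, fb=0
29: 011000110001110 → 0, fb=1
30: 110001100011101 → 1, fb=0
31: 100011000111010 → 1, fb=1
32: 000110001110101 → 0, fb=0
33: 001100011101010 → 0, fb=0
34: 011000111010100 → 0, fb=1
35: 110001110101001 → 1, fb=0
36: 100011101010010 → 1, fb=1
37: 000111010100101 → 0, fb=0
38: 001110101001010 → 0, fb=0
39: 011101010010100 → 0, fb=1
40: 111010100101001 → 1, fb=0
41: 110101001010010 → 1, fb=0
42: 101010010100100 → 1, fb=1
43: 010100101001001 → 0, fb=1
44: 101001010010011 → 1, fb=1
45: 010010100100111 → 0, fb=1
46: 100101001001111 → 1, fb=1
47: 001010010011111 → 0, fb=0
48: 010100100111110 → 0, fb=1
49: 101001001111101 → 1, fb=1
50: 010010011111011 → 0, fb=1
51: 100100111110111 → 1, fb=1
52: 001001111101111 → 0, fb=0
53: 010011111011110 → 0, fb=1
54: 100111110111101 → 1, fb=1
55: 001111101111011 → 0, fb=0
56: 011111011110110 → 0, fb=1
57: 111110111101101 → 1, fb=0
58: 111101111011010 → 1, fb=0
59: 111011110110100 → 1, fb=0
60: 110111101101000 → 1, fb=0
61: 101111011010000 → 1, fb=1
62: 011110110100001 → 0, fb=1
63: 111101101000011 → 1, fb=0
64: 111011010000110 → 1, fb=0
65: 110110100001100 → 1, fb=0
66: 101101000011000 → 1, fb=1
67: 011010000110001 → 0, fb=1
68: 110100001100011 → 1, fb=0
69: 101000011000110 → 1, fb=1
70: 010000110001101 → 0, fb=1
71: 100001100011011 → 1, fb=1
72: 000011000110111 → 0, fb=0
73: 000110001101110 → 0, fb=0
74: 001100011011100 → 0, fb=0
75: 011000110111000 → 0, fb=1
76: 110001101110001 → 1, fb=0
77: 100011011100010 → 1, fb=1
78: 000110111000101 → 0, fb=0
79: 001101110001010 → 0, fb=0
80: 011011100010100 → 0, fb=1
81: 110111000101001 → 1, fb=0
82: 101110001010010 → 1, fb=1
83: 011100010100101 → 0, fb=1
84: 111000101001011 → 1, fb=0
85: 110001010010110 → 1, fb=0
86: 100010100101100 → 1, fb=1
87: 000101001011001 → 0, fb=0
88: 001010010110010 → 0, fb=0
89: 010100101100100 → 0, fb=1
90: 101001011001001 → 1, fb=1
91: 010010110010011 → 0, fb=1
92: 100101100100111 → 1, fb=1
93: 001011001001111 → 0, fb=0
94: 010110010011110 → 0, fb=1
95: 101100100111101 → 1, fb=1
96: 011001001111011 → 0, fb=1
97: 110010011110111 → 1, fb=0
98: 100100111101110 → 1, fb=1
99: 001001111011101 → 0, fb=0
100: 010011110111010 → 0, fb=1
101: 100111101110101 → 1, fb=1
102: 001111011101011 → 0, fb=0
103: 011110111010110 → 0, fb=1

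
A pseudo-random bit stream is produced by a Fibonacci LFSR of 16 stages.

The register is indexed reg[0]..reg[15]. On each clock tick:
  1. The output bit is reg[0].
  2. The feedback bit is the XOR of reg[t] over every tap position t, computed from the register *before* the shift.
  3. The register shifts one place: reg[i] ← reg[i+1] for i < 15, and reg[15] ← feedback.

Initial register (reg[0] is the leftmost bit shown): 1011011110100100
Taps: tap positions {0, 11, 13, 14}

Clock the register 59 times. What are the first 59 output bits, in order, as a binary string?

step | reg (before) | out | fb
   0 | 1011011110100100 | 1 | 0
   1 | 0110111101001000 | 0 | 0
   2 | 1101111010010000 | 1 | 0
   3 | 1011110100100000 | 1 | 1
   4 | 0111101001000001 | 0 | 0
   5 | 1111010010000010 | 1 | 0
   6 | 1110100100000100 | 1 | 0
   7 | 1101001000001000 | 1 | 1
   8 | 1010010000010001 | 1 | 0
   9 | 0100100000100010 | 0 | 1
  10 | 1001000001000101 | 1 | 0
  11 | 0010000010001010 | 0 | 1
  12 | 0100000100010101 | 0 | 0
  13 | 1000001000101010 | 1 | 0
  14 | 0000010001010100 | 0 | 0
  15 | 0000100010101000 | 0 | 0
  16 | 0001000101010000 | 0 | 1
  17 | 0010001010100001 | 0 | 0
  18 | 0100010101000010 | 0 | 1
  19 | 1000101010000101 | 1 | 0
  20 | 0001010100001010 | 0 | 1
  21 | 0010101000010101 | 0 | 0
  22 | 0101010000101010 | 0 | 1
  23 | 1010100001010101 | 1 | 1
  24 | 0101000010101011 | 0 | 1
  25 | 1010000101010111 | 1 | 0
  26 | 0100001010101110 | 0 | 0
  27 | 1000010101011100 | 1 | 1
  28 | 0000101010111001 | 0 | 1
  29 | 0001010101110011 | 0 | 0
  30 | 0010101011100110 | 0 | 0
  31 | 0101010111001100 | 0 | 1
  32 | 1010101110011001 | 1 | 0
  33 | 0101011100110010 | 0 | 0
  34 | 1010111001100100 | 1 | 0
  35 | 0101110011001000 | 0 | 0
  36 | 1011100110010000 | 1 | 0
  37 | 0111001100100000 | 0 | 0
  38 | 1110011001000000 | 1 | 1
  39 | 1100110010000001 | 1 | 1
  40 | 1001100100000011 | 1 | 0
  41 | 0011001000000110 | 0 | 0
  42 | 0110010000001100 | 0 | 1
  43 | 1100100000011001 | 1 | 0
  44 | 1001000000110010 | 1 | 1
  45 | 0010000001100101 | 0 | 1
  46 | 0100000011001011 | 0 | 1
  47 | 1000000110010111 | 1 | 0
  48 | 0000001100101110 | 0 | 0
  49 | 0000011001011100 | 0 | 0
  50 | 0000110010111000 | 0 | 1
  51 | 0001100101110001 | 0 | 1
  52 | 0011001011100011 | 0 | 1
  53 | 0110010111000111 | 0 | 0
  54 | 1100101110001110 | 1 | 1
  55 | 1001011100011101 | 1 | 1
  56 | 0010111000111011 | 0 | 0
  57 | 0101110001110110 | 0 | 1
  58 | 1011100011101101 | 1 | 0

10110111101001000001000101010000101010111001100100000011001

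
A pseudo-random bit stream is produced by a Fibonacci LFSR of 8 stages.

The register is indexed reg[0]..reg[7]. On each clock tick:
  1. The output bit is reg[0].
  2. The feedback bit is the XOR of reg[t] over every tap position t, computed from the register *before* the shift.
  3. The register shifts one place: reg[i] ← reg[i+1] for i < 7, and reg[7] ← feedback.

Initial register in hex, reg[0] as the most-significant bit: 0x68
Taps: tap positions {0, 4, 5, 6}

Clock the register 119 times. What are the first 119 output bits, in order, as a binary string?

tick  register→output (feedback)
  0  01101000→0 (1)
  1  11010001→1 (1)
  2  10100011→1 (0)
  3  01000110→0 (0)
  4  10001100→1 (1)
  5  00011001→0 (1)
  6  00110011→0 (1)
  7  01100111→0 (0)
  8  11001110→1 (0)
  9  10011100→1 (1)
 10  00111001→0 (1)
 11  01110011→0 (1)
 12  11100111→1 (1)
 13  11001111→1 (0)
 14  10011110→1 (0)
 15  00111100→0 (0)
 16  01111000→0 (1)
 17  11110001→1 (1)
 18  11100011→1 (0)
 19  11000110→1 (1)
 20  10001101→1 (1)
 21  00011011→0 (0)
 22  00110110→0 (0)
 23  01101100→0 (0)
 24  11011000→1 (0)
 25  10110000→1 (1)
 26  01100001→0 (0)
 27  11000010→1 (0)
 28  10000100→1 (0)
 29  00001000→0 (1)
 30  00010001→0 (0)
 31  00100010→0 (1)
 32  01000101→0 (1)
 33  10001011→1 (1)
 34  00010111→0 (0)
 35  00101110→0 (1)
 36  01011101→0 (0)
 37  10111010→1 (1)
 38  01110101→0 (1)
 39  11101011→1 (1)
 40  11010111→1 (1)
 41  10101111→1 (0)
 42  01011110→0 (1)
 43  10111101→1 (1)
 44  01111011→0 (0)
 45  11110110→1 (1)
 46  11101101→1 (1)
 47  11011011→1 (1)
 48  10110111→1 (1)
 49  01101111→0 (1)
 50  11011111→1 (0)
 51  10111110→1 (0)
 52  01111100→0 (0)
 53  11111000→1 (0)
 54  11110000→1 (1)
 55  11100001→1 (1)
 56  11000011→1 (0)
 57  10000110→1 (1)
 58  00001101→0 (0)
 59  00011010→0 (0)
 60  00110100→0 (1)
 61  01101001→0 (1)
 62  11010011→1 (0)
 63  10100110→1 (1)
 64  01001101→0 (0)
 65  10011010→1 (1)
 66  00110101→0 (1)
 67  01101011→0 (0)
 68  11010110→1 (1)
 69  10101101→1 (1)
 70  01011011→0 (0)
 71  10110110→1 (1)
 72  01101101→0 (0)
 73  11011010→1 (1)
 74  10110101→1 (0)
 75  01101010→0 (0)
 76  11010100→1 (0)
 77  10101000→1 (0)
 78  01010000→0 (0)
 79  10100000→1 (1)
 80  01000001→0 (0)
 81  10000010→1 (0)
 82  00000100→0 (1)
 83  00001001→0 (1)
 84  00010011→0 (1)
 85  00100111→0 (0)
 86  01001110→0 (1)
 87  10011101→1 (1)
 88  00111011→0 (0)
 89  01110110→0 (0)
 90  11101100→1 (1)
 91  11011001→1 (0)
 92  10110010→1 (0)
 93  01100100→0 (1)
 94  11001001→1 (0)
 95  10010010→1 (0)
 96  00100100→0 (1)
 97  01001001→0 (1)
 98  10010011→1 (0)
 99  00100110→0 (0)
100  01001100→0 (0)
101  10011000→1 (0)
102  00110000→0 (0)
103  01100000→0 (0)
104  11000000→1 (1)
105  10000001→1 (1)
106  00000011→0 (1)
107  00000111→0 (0)
108  00001110→0 (1)
109  00011101→0 (0)
110  00111010→0 (0)
111  01110100→0 (1)
112  11101001→1 (0)
113  11010010→1 (0)
114  10100100→1 (0)
115  01001000→0 (1)
116  10010001→1 (1)
117  00100011→0 (1)
118  01000111→0 (0)

01101000110011100111100011011000010001011101011110110111110000110100110101101101010000010011101100100100110000001110100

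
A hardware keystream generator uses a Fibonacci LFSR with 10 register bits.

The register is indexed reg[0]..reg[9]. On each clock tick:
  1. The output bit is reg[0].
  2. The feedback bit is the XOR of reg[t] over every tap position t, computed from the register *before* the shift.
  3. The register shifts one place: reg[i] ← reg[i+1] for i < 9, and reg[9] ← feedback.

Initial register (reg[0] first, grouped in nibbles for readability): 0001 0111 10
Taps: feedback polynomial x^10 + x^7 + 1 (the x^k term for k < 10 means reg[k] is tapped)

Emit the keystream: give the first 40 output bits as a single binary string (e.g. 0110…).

step | reg (before) | out | fb
   0 | 0001011110 | 0 | 1
   1 | 0010111101 | 0 | 1
   2 | 0101111011 | 0 | 0
   3 | 1011110110 | 1 | 0
   4 | 0111101100 | 0 | 1
   5 | 1111011001 | 1 | 1
   6 | 1110110011 | 1 | 1
   7 | 1101100111 | 1 | 0
   8 | 1011001110 | 1 | 0
   9 | 0110011100 | 0 | 1
  10 | 1100111001 | 1 | 1
  11 | 1001110011 | 1 | 1
  12 | 0011100111 | 0 | 1
  13 | 0111001111 | 0 | 1
  14 | 1110011111 | 1 | 0
  15 | 1100111110 | 1 | 0
  16 | 1001111100 | 1 | 0
  17 | 0011111000 | 0 | 0
  18 | 0111110000 | 0 | 0
  19 | 1111100000 | 1 | 1
  20 | 1111000001 | 1 | 1
  21 | 1110000011 | 1 | 1
  22 | 1100000111 | 1 | 0
  23 | 1000001110 | 1 | 0
  24 | 0000011100 | 0 | 1
  25 | 0000111001 | 0 | 0
  26 | 0001110010 | 0 | 0
  27 | 0011100100 | 0 | 1
  28 | 0111001001 | 0 | 0
  29 | 1110010010 | 1 | 1
  30 | 1100100101 | 1 | 0
  31 | 1001001010 | 1 | 1
  32 | 0010010101 | 0 | 1
  33 | 0100101011 | 0 | 0
  34 | 1001010110 | 1 | 0
  35 | 0010101100 | 0 | 1
  36 | 0101011001 | 0 | 0
  37 | 1010110010 | 1 | 1
  38 | 0101100101 | 0 | 1
  39 | 1011001011 | 1 | 1

0001011110110011100111110000011100100101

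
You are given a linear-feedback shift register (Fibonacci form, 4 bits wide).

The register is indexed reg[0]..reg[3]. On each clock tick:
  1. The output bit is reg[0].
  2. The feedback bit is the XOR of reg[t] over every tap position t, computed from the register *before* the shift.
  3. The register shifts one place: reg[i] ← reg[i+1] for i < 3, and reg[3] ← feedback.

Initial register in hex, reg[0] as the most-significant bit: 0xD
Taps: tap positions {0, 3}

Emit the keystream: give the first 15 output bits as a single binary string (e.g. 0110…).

tick  register→output (feedback)
  0  1101→1 (0)
  1  1010→1 (1)
  2  0101→0 (1)
  3  1011→1 (0)
  4  0110→0 (0)
  5  1100→1 (1)
  6  1001→1 (0)
  7  0010→0 (0)
  8  0100→0 (0)
  9  1000→1 (1)
 10  0001→0 (1)
 11  0011→0 (1)
 12  0111→0 (1)
 13  1111→1 (0)
 14  1110→1 (1)

110101100100011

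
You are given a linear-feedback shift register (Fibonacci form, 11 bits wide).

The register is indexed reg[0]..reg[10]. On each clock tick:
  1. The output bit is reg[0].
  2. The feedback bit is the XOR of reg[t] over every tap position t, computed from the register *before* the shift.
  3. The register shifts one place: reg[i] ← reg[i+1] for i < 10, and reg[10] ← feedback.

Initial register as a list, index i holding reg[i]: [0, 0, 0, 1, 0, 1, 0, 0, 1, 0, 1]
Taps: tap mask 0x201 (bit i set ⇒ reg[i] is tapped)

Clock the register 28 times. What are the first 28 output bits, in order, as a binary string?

k : reg_k → out_k, fb_k
0: 00010100101 → 0, fb=0
1: 00101001010 → 0, fb=1
2: 01010010101 → 0, fb=0
3: 10100101010 → 1, fb=0
4: 01001010100 → 0, fb=0
5: 10010101000 → 1, fb=1
6: 00101010001 → 0, fb=0
7: 01010100010 → 0, fb=1
8: 10101000101 → 1, fb=1
9: 01010001011 → 0, fb=1
10: 10100010111 → 1, fb=0
11: 01000101110 → 0, fb=1
12: 10001011101 → 1, fb=1
13: 00010111011 → 0, fb=1
14: 00101110111 → 0, fb=1
15: 01011101111 → 0, fb=1
16: 10111011111 → 1, fb=0
17: 01110111110 → 0, fb=1
18: 11101111101 → 1, fb=1
19: 11011111011 → 1, fb=0
20: 10111110110 → 1, fb=0
21: 01111101100 → 0, fb=0
22: 11111011000 → 1, fb=1
23: 11110110001 → 1, fb=1
24: 11101100011 → 1, fb=0
25: 11011000110 → 1, fb=0
26: 10110001100 → 1, fb=1
27: 01100011001 → 0, fb=0

0001010010101000101110111110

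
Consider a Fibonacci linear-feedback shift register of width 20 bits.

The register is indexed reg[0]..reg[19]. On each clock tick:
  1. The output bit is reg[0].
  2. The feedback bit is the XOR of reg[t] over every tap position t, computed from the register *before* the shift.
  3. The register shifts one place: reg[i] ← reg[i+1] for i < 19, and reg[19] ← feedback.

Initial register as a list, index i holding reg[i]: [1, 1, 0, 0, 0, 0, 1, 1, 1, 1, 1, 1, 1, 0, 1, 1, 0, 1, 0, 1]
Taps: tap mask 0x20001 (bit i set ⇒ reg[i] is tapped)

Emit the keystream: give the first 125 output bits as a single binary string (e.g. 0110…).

step | reg (before) | out | fb
   0 | 11000011111110110101 | 1 | 0
   1 | 10000111111101101010 | 1 | 1
   2 | 00001111111011010101 | 0 | 1
   3 | 00011111110110101011 | 0 | 0
   4 | 00111111101101010110 | 0 | 1
   5 | 01111111011010101101 | 0 | 1
   6 | 11111110110101011011 | 1 | 1
   7 | 11111101101010110111 | 1 | 0
   8 | 11111011010101101110 | 1 | 0
   9 | 11110110101011011100 | 1 | 0
  10 | 11101101010110111000 | 1 | 1
  11 | 11011010101101110001 | 1 | 1
  12 | 10110101011011100011 | 1 | 1
  13 | 01101010110111000111 | 0 | 1
  14 | 11010101101110001111 | 1 | 0
  15 | 10101011011100011110 | 1 | 0
  16 | 01010110111000111100 | 0 | 1
  17 | 10101101110001111001 | 1 | 1
  18 | 01011011100011110011 | 0 | 0
  19 | 10110111000111100110 | 1 | 0
  20 | 01101110001111001100 | 0 | 1
  21 | 11011100011110011001 | 1 | 1
  22 | 10111000111100110011 | 1 | 1
  23 | 01110001111001100111 | 0 | 1
  24 | 11100011110011001111 | 1 | 0
  25 | 11000111100110011110 | 1 | 0
  26 | 10001111001100111100 | 1 | 0
  27 | 00011110011001111000 | 0 | 0
  28 | 00111100110011110000 | 0 | 0
  29 | 01111001100111100000 | 0 | 0
  30 | 11110011001111000000 | 1 | 1
  31 | 11100110011110000001 | 1 | 1
  32 | 11001100111100000011 | 1 | 1
  33 | 10011001111000000111 | 1 | 0
  34 | 00110011110000001110 | 0 | 1
  35 | 01100111100000011101 | 0 | 1
  36 | 11001111000000111011 | 1 | 1
  37 | 10011110000001110111 | 1 | 0
  38 | 00111100000011101110 | 0 | 1
  39 | 01111000000111011101 | 0 | 1
  40 | 11110000001110111011 | 1 | 1
  41 | 11100000011101110111 | 1 | 0
  42 | 11000000111011101110 | 1 | 0
  43 | 10000001110111011100 | 1 | 0
  44 | 00000011101110111000 | 0 | 0
  45 | 00000111011101110000 | 0 | 0
  46 | 00001110111011100000 | 0 | 0
  47 | 00011101110111000000 | 0 | 0
  48 | 00111011101110000000 | 0 | 0
  49 | 01110111011100000000 | 0 | 0
  50 | 11101110111000000000 | 1 | 1
  51 | 11011101110000000001 | 1 | 1
  52 | 10111011100000000011 | 1 | 1
  53 | 01110111000000000111 | 0 | 1
  54 | 11101110000000001111 | 1 | 0
  55 | 11011100000000011110 | 1 | 0
  56 | 10111000000000111100 | 1 | 0
  57 | 01110000000001111000 | 0 | 0
  58 | 11100000000011110000 | 1 | 1
  59 | 11000000000111100001 | 1 | 1
  60 | 10000000001111000011 | 1 | 1
  61 | 00000000011110000111 | 0 | 1
  62 | 00000000111100001111 | 0 | 1
  63 | 00000001111000011111 | 0 | 1
  64 | 00000011110000111111 | 0 | 1
  65 | 00000111100001111111 | 0 | 1
  66 | 00001111000011111111 | 0 | 1
  67 | 00011110000111111111 | 0 | 1
  68 | 00111100001111111111 | 0 | 1
  69 | 01111000011111111111 | 0 | 1
  70 | 11110000111111111111 | 1 | 0
  71 | 11100001111111111110 | 1 | 0
  72 | 11000011111111111100 | 1 | 0
  73 | 10000111111111111000 | 1 | 1
  74 | 00001111111111110001 | 0 | 0
  75 | 00011111111111100010 | 0 | 0
  76 | 00111111111111000100 | 0 | 1
  77 | 01111111111110001001 | 0 | 0
  78 | 11111111111100010010 | 1 | 1
  79 | 11111111111000100101 | 1 | 0
  80 | 11111111110001001010 | 1 | 1
  81 | 11111111100010010101 | 1 | 0
  82 | 11111111000100101010 | 1 | 1
  83 | 11111110001001010101 | 1 | 0
  84 | 11111100010010101010 | 1 | 1
  85 | 11111000100101010101 | 1 | 0
  86 | 11110001001010101010 | 1 | 1
  87 | 11100010010101010101 | 1 | 0
  88 | 11000100101010101010 | 1 | 1
  89 | 10001001010101010101 | 1 | 0
  90 | 00010010101010101010 | 0 | 0
  91 | 00100101010101010100 | 0 | 1
  92 | 01001010101010101001 | 0 | 0
  93 | 10010101010101010010 | 1 | 1
  94 | 00101010101010100101 | 0 | 1
  95 | 01010101010101001011 | 0 | 0
  96 | 10101010101010010110 | 1 | 0
  97 | 01010101010100101100 | 0 | 1
  98 | 10101010101001011001 | 1 | 1
  99 | 01010101010010110011 | 0 | 0
 100 | 10101010100101100110 | 1 | 0
 101 | 01010101001011001100 | 0 | 1
 102 | 10101010010110011001 | 1 | 1
 103 | 01010100101100110011 | 0 | 0
 104 | 10101001011001100110 | 1 | 0
 105 | 01010010110011001100 | 0 | 1
 106 | 10100101100110011001 | 1 | 1
 107 | 01001011001100110011 | 0 | 0
 108 | 10010110011001100110 | 1 | 0
 109 | 00101100110011001100 | 0 | 1
 110 | 01011001100110011001 | 0 | 0
 111 | 10110011001100110010 | 1 | 1
 112 | 01100110011001100101 | 0 | 1
 113 | 11001100110011001011 | 1 | 1
 114 | 10011001100110010111 | 1 | 0
 115 | 00110011001100101110 | 0 | 1
 116 | 01100110011001011101 | 0 | 1
 117 | 11001100110010111011 | 1 | 1
 118 | 10011001100101110111 | 1 | 0
 119 | 00110011001011101110 | 0 | 1
 120 | 01100110010111011101 | 0 | 1
 121 | 11001100101110111011 | 1 | 1
 122 | 10011001011101110111 | 1 | 0
 123 | 00110010111011101110 | 0 | 1
 124 | 01100101110111011101 | 0 | 1

11000011111110110101011011100011110011001111000000111011101110000000001111000011111111111100010010101010101010010110011001100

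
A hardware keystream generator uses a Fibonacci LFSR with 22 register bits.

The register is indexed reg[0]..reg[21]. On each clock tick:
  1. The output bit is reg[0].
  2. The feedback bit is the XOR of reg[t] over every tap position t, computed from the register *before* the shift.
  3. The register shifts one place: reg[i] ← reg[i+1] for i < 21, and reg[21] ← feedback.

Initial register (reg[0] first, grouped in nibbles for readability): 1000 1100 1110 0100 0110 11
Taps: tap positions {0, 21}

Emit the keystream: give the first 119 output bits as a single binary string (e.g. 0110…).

step | reg (before) | out | fb
   0 | 1000110011100100011011 | 1 | 0
   1 | 0001100111001000110110 | 0 | 0
   2 | 0011001110010001101100 | 0 | 0
   3 | 0110011100100011011000 | 0 | 0
   4 | 1100111001000110110000 | 1 | 1
   5 | 1001110010001101100001 | 1 | 0
   6 | 0011100100011011000010 | 0 | 0
   7 | 0111001000110110000100 | 0 | 0
   8 | 1110010001101100001000 | 1 | 1
   9 | 1100100011011000010001 | 1 | 0
  10 | 1001000110110000100010 | 1 | 1
  11 | 0010001101100001000101 | 0 | 1
  12 | 0100011011000010001011 | 0 | 1
  13 | 1000110110000100010111 | 1 | 0
  14 | 0001101100001000101110 | 0 | 0
  15 | 0011011000010001011100 | 0 | 0
  16 | 0110110000100010111000 | 0 | 0
  17 | 1101100001000101110000 | 1 | 1
  18 | 1011000010001011100001 | 1 | 0
  19 | 0110000100010111000010 | 0 | 0
  20 | 1100001000101110000100 | 1 | 1
  21 | 1000010001011100001001 | 1 | 0
  22 | 0000100010111000010010 | 0 | 0
  23 | 0001000101110000100100 | 0 | 0
  24 | 0010001011100001001000 | 0 | 0
  25 | 0100010111000010010000 | 0 | 0
  26 | 1000101110000100100000 | 1 | 1
  27 | 0001011100001001000001 | 0 | 1
  28 | 0010111000010010000011 | 0 | 1
  29 | 0101110000100100000111 | 0 | 1
  30 | 1011100001001000001111 | 1 | 0
  31 | 0111000010010000011110 | 0 | 0
  32 | 1110000100100000111100 | 1 | 1
  33 | 1100001001000001111001 | 1 | 0
  34 | 1000010010000011110010 | 1 | 1
  35 | 0000100100000111100101 | 0 | 1
  36 | 0001001000001111001011 | 0 | 1
  37 | 0010010000011110010111 | 0 | 1
  38 | 0100100000111100101111 | 0 | 1
  39 | 1001000001111001011111 | 1 | 0
  40 | 0010000011110010111110 | 0 | 0
  41 | 0100000111100101111100 | 0 | 0
  42 | 1000001111001011111000 | 1 | 1
  43 | 0000011110010111110001 | 0 | 1
  44 | 0000111100101111100011 | 0 | 1
  45 | 0001111001011111000111 | 0 | 1
  46 | 0011110010111110001111 | 0 | 1
  47 | 0111100101111100011111 | 0 | 1
  48 | 1111001011111000111111 | 1 | 0
  49 | 1110010111110001111110 | 1 | 1
  50 | 1100101111100011111101 | 1 | 0
  51 | 1001011111000111111010 | 1 | 1
  52 | 0010111110001111110101 | 0 | 1
  53 | 0101111100011111101011 | 0 | 1
  54 | 1011111000111111010111 | 1 | 0
  55 | 0111110001111110101110 | 0 | 0
  56 | 1111100011111101011100 | 1 | 1
  57 | 1111000111111010111001 | 1 | 0
  58 | 1110001111110101110010 | 1 | 1
  59 | 1100011111101011100101 | 1 | 0
  60 | 1000111111010111001010 | 1 | 1
  61 | 0001111110101110010101 | 0 | 1
  62 | 0011111101011100101011 | 0 | 1
  63 | 0111111010111001010111 | 0 | 1
  64 | 1111110101110010101111 | 1 | 0
  65 | 1111101011100101011110 | 1 | 1
  66 | 1111010111001010111101 | 1 | 0
  67 | 1110101110010101111010 | 1 | 1
  68 | 1101011100101011110101 | 1 | 0
  69 | 1010111001010111101010 | 1 | 1
  70 | 0101110010101111010101 | 0 | 1
  71 | 1011100101011110101011 | 1 | 0
  72 | 0111001010111101010110 | 0 | 0
  73 | 1110010101111010101100 | 1 | 1
  74 | 1100101011110101011001 | 1 | 0
  75 | 1001010111101010110010 | 1 | 1
  76 | 0010101111010101100101 | 0 | 1
  77 | 0101011110101011001011 | 0 | 1
  78 | 1010111101010110010111 | 1 | 0
  79 | 0101111010101100101110 | 0 | 0
  80 | 1011110101011001011100 | 1 | 1
  81 | 0111101010110010111001 | 0 | 1
  82 | 1111010101100101110011 | 1 | 0
  83 | 1110101011001011100110 | 1 | 1
  84 | 1101010110010111001101 | 1 | 0
  85 | 1010101100101110011010 | 1 | 1
  86 | 0101011001011100110101 | 0 | 1
  87 | 1010110010111001101011 | 1 | 0
  88 | 0101100101110011010110 | 0 | 0
  89 | 1011001011100110101100 | 1 | 1
  90 | 0110010111001101011001 | 0 | 1
  91 | 1100101110011010110011 | 1 | 0
  92 | 1001011100110101100110 | 1 | 1
  93 | 0010111001101011001101 | 0 | 1
  94 | 0101110011010110011011 | 0 | 1
  95 | 1011100110101100110111 | 1 | 0
  96 | 0111001101011001101110 | 0 | 0
  97 | 1110011010110011011100 | 1 | 1
  98 | 1100110101100110111001 | 1 | 0
  99 | 1001101011001101110010 | 1 | 1
 100 | 0011010110011011100101 | 0 | 1
 101 | 0110101100110111001011 | 0 | 1
 102 | 1101011001101110010111 | 1 | 0
 103 | 1010110011011100101110 | 1 | 1
 104 | 0101100110111001011101 | 0 | 1
 105 | 1011001101110010111011 | 1 | 0
 106 | 0110011011100101110110 | 0 | 0
 107 | 1100110111001011101100 | 1 | 1
 108 | 1001101110010111011001 | 1 | 0
 109 | 0011011100101110110010 | 0 | 0
 110 | 0110111001011101100100 | 0 | 0
 111 | 1101110010111011001000 | 1 | 1
 112 | 1011100101110110010001 | 1 | 0
 113 | 0111001011101100100010 | 0 | 0
 114 | 1110010111011001000100 | 1 | 1
 115 | 1100101110110010001001 | 1 | 0
 116 | 1001011101100100010010 | 1 | 1
 117 | 0010111011001000100101 | 0 | 1
 118 | 0101110110010001001011 | 0 | 1

10001100111001000110110000100010111000010010000011110010111110001111110101110010101111010101100101110011010110011011100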